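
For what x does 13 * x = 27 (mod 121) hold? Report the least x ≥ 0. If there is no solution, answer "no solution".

30

First find gcd(13, 121):
121 = 9*13 + 4
13 = 3*4 + 1
4 = 4*1 + 0
gcd = 1, so a unique solution mod 121 exists.
Back-substitute for the Bézout coefficients:
1 = 13 − 3·4
1 = −3·121 + 28·13
So 13·(28) ≡ 1 (mod 121), giving 13⁻¹ ≡ 28.
x ≡ 13⁻¹·27 ≡ 28·27 ≡ 30 (mod 121).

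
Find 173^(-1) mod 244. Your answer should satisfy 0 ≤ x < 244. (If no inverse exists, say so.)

Apply the Euclidean algorithm to 244 and 173:
244 = 1×173 + 71
173 = 2×71 + 31
71 = 2×31 + 9
31 = 3×9 + 4
9 = 2×4 + 1
4 = 4×1 + 0
Since gcd(173, 244) = 1, back-substitute to write 1 as a combination:
1 = 9 − 2·4
1 = −2·31 + 7·9
1 = 7·71 − 16·31
1 = −16·173 + 39·71
1 = 39·244 − 55·173
So 173·(-55) ≡ 1 (mod 244), and -55 ≡ 189 (mod 244).

189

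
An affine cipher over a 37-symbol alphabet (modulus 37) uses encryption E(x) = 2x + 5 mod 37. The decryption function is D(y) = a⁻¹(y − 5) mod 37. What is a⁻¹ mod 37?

Apply the Euclidean algorithm to 37 and 2:
37 = 18×2 + 1
2 = 2×1 + 0
Since gcd(2, 37) = 1, back-substitute to write 1 as a combination:
1 = 37 − 18·2
Thus 2·(-18) ≡ 1 (mod 37); reducing, -18 mod 37 = 19.

19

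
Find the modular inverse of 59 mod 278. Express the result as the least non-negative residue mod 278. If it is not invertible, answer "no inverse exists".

33

Run Euclid on (278, 59):
278 = 4×59 + 42
59 = 1×42 + 17
42 = 2×17 + 8
17 = 2×8 + 1
8 = 8×1 + 0
gcd = 1, so the inverse exists. Back-substitute:
1 = 17 − 2·8
1 = −2·42 + 5·17
1 = 5·59 − 7·42
1 = −7·278 + 33·59
So 59·33 ≡ 1 (mod 278).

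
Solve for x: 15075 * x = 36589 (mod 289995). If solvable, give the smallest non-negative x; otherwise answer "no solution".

gcd(15075, 289995):
289995 = 19*15075 + 3570
15075 = 4*3570 + 795
3570 = 4*795 + 390
795 = 2*390 + 15
390 = 26*15 + 0
gcd = 15, but 15 ∤ 36589, so the congruence has no solution.

no solution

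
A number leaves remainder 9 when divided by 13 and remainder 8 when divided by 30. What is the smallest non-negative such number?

Write x = 9 + 13·k. Then 13·k ≡ 8 − 9 ≡ 29 (mod 30).
Need 13⁻¹ mod 30. Extended Euclid on (30, 13):
30 = 2·13 + 4
13 = 3·4 + 1
4 = 4·1 + 0
Back-substitute:
1 = 13 − 3·4
1 = −3·30 + 7·13
13⁻¹ ≡ 7 (mod 30), so k ≡ 7·29 ≡ 23 (mod 30).
x = 9 + 13·23 = 308.

308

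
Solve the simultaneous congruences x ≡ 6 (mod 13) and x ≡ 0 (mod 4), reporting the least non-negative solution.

32

Write x = 6 + 13·k. Then 13·k ≡ 0 − 6 ≡ 2 (mod 4).
Need 13⁻¹ mod 4. Extended Euclid on (4, 1):
4 = 4·1 + 0
13⁻¹ ≡ 1 (mod 4), so k ≡ 1·2 ≡ 2 (mod 4).
x = 6 + 13·2 = 32.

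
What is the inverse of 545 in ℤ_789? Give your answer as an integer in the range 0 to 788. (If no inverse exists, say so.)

443

Apply the Euclidean algorithm to 789 and 545:
789 = 1*545 + 244
545 = 2*244 + 57
244 = 4*57 + 16
57 = 3*16 + 9
16 = 1*9 + 7
9 = 1*7 + 2
7 = 3*2 + 1
2 = 2*1 + 0
gcd = 1, so the inverse exists. Back-substitute:
1 = 7 − 3·2
1 = −3·9 + 4·7
1 = 4·16 − 7·9
1 = −7·57 + 25·16
1 = 25·244 − 107·57
1 = −107·545 + 239·244
1 = 239·789 − 346·545
Thus 545·(-346) ≡ 1 (mod 789); reducing, -346 mod 789 = 443.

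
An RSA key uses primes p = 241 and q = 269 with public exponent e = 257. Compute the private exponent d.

φ(n) = (p−1)(q−1) = 240·268 = 64320.
Need d with 257·d ≡ 1 (mod 64320). Apply the extended Euclidean algorithm:
64320 = 250×257 + 70
257 = 3×70 + 47
70 = 1×47 + 23
47 = 2×23 + 1
23 = 23×1 + 0
Back-substitute:
1 = 47 − 2·23
1 = −2·70 + 3·47
1 = 3·257 − 11·70
1 = −11·64320 + 2753·257
So 257·2753 ≡ 1 (mod 64320), hence d = 2753.

2753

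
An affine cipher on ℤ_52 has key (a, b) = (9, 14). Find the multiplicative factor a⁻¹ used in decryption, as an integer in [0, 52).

Apply the Euclidean algorithm to 52 and 9:
52 = 5×9 + 7
9 = 1×7 + 2
7 = 3×2 + 1
2 = 2×1 + 0
gcd = 1, so the inverse exists. Back-substitute:
1 = 7 − 3·2
1 = −3·9 + 4·7
1 = 4·52 − 23·9
So 9·(-23) ≡ 1 (mod 52), and -23 ≡ 29 (mod 52).

29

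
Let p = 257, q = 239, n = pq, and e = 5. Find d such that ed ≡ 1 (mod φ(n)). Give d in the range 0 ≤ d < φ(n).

36557

φ(n) = (p−1)(q−1) = 256·238 = 60928.
Need d with 5·d ≡ 1 (mod 60928). Apply the extended Euclidean algorithm:
60928 = 12185*5 + 3
5 = 1*3 + 2
3 = 1*2 + 1
2 = 2*1 + 0
Back-substitute:
1 = 3 − 2
1 = −5 + 2·3
1 = 2·60928 − 24371·5
So 5·(-24371) ≡ 1 (mod 60928), hence d ≡ -24371 ≡ 36557 (mod 60928).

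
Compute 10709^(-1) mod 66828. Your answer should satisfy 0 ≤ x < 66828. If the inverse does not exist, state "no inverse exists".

36893

Run Euclid on (66828, 10709):
66828 = 6×10709 + 2574
10709 = 4×2574 + 413
2574 = 6×413 + 96
413 = 4×96 + 29
96 = 3×29 + 9
29 = 3×9 + 2
9 = 4×2 + 1
2 = 2×1 + 0
gcd = 1, so the inverse exists. Back-substitute:
1 = 9 − 4·2
1 = −4·29 + 13·9
1 = 13·96 − 43·29
1 = −43·413 + 185·96
1 = 185·2574 − 1153·413
1 = −1153·10709 + 4797·2574
1 = 4797·66828 − 29935·10709
Hence 10709⁻¹ ≡ -29935 ≡ 36893 (mod 66828).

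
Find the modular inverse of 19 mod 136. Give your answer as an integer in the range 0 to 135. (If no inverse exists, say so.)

Extended Euclidean algorithm:
136 = 7·19 + 3
19 = 6·3 + 1
3 = 3·1 + 0
The gcd is 1. Working backward:
1 = 19 − 6·3
1 = −6·136 + 43·19
So 19·43 ≡ 1 (mod 136).

43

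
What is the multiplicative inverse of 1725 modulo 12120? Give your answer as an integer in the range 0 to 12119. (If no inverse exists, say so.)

no inverse exists

Compute gcd(1725, 12120):
12120 = 7*1725 + 45
1725 = 38*45 + 15
45 = 3*15 + 0
The gcd is 15, not 1, hence no inverse exists.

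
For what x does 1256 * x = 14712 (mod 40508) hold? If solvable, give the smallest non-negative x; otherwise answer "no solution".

First find gcd(1256, 40508):
40508 = 32*1256 + 316
1256 = 3*316 + 308
316 = 1*308 + 8
308 = 38*8 + 4
8 = 2*4 + 0
gcd = 4 and 4 | 14712, so solutions exist. Divide through by 4: 314x ≡ 3678 (mod 10127).
Now find 314⁻¹ mod 10127:
10127 = 32*314 + 79
314 = 3*79 + 77
79 = 1*77 + 2
77 = 38*2 + 1
2 = 2*1 + 0
Back-substitute:
1 = 77 − 38·2
1 = −38·79 + 39·77
1 = 39·314 − 155·79
1 = −155·10127 + 4999·314
So 314⁻¹ ≡ 4999 (mod 10127).
Then x ≡ 4999·3678 ≡ 5817 (mod 10127); the smallest non-negative solution is x = 5817.

5817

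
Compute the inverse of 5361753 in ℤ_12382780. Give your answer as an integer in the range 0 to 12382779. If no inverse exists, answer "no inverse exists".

10054657

Extended Euclidean algorithm:
12382780 = 2*5361753 + 1659274
5361753 = 3*1659274 + 383931
1659274 = 4*383931 + 123550
383931 = 3*123550 + 13281
123550 = 9*13281 + 4021
13281 = 3*4021 + 1218
4021 = 3*1218 + 367
1218 = 3*367 + 117
367 = 3*117 + 16
117 = 7*16 + 5
16 = 3*5 + 1
5 = 5*1 + 0
gcd = 1, so the inverse exists. Back-substitute:
1 = 16 − 3·5
1 = −3·117 + 22·16
1 = 22·367 − 69·117
1 = −69·1218 + 229·367
1 = 229·4021 − 756·1218
1 = −756·13281 + 2497·4021
1 = 2497·123550 − 23229·13281
1 = −23229·383931 + 72184·123550
1 = 72184·1659274 − 311965·383931
1 = −311965·5361753 + 1008079·1659274
1 = 1008079·12382780 − 2328123·5361753
So 5361753·(-2328123) ≡ 1 (mod 12382780), and -2328123 ≡ 10054657 (mod 12382780).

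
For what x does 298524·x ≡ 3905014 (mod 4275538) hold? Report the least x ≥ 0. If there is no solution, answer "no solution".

First find gcd(298524, 4275538):
4275538 = 14×298524 + 96202
298524 = 3×96202 + 9918
96202 = 9×9918 + 6940
9918 = 1×6940 + 2978
6940 = 2×2978 + 984
2978 = 3×984 + 26
984 = 37×26 + 22
26 = 1×22 + 4
22 = 5×4 + 2
4 = 2×2 + 0
gcd = 2 and 2 | 3905014, so solutions exist. Divide through by 2: 149262x ≡ 1952507 (mod 2137769).
Now find 149262⁻¹ mod 2137769:
2137769 = 14*149262 + 48101
149262 = 3*48101 + 4959
48101 = 9*4959 + 3470
4959 = 1*3470 + 1489
3470 = 2*1489 + 492
1489 = 3*492 + 13
492 = 37*13 + 11
13 = 1*11 + 2
11 = 5*2 + 1
2 = 2*1 + 0
Back-substitute:
1 = 11 − 5·2
1 = −5·13 + 6·11
1 = 6·492 − 227·13
1 = −227·1489 + 687·492
1 = 687·3470 − 1601·1489
1 = −1601·4959 + 2288·3470
1 = 2288·48101 − 22193·4959
1 = −22193·149262 + 68867·48101
1 = 68867·2137769 − 986331·149262
So 149262·(-986331) ≡ 1 (mod 2137769), i.e. 149262⁻¹ ≡ 1151438.
Then x ≡ 1151438·1952507 ≡ 1710678 (mod 2137769); the smallest non-negative solution is x = 1710678.

1710678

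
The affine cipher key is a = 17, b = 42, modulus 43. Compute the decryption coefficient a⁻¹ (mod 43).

38

Extended Euclidean algorithm:
43 = 2·17 + 9
17 = 1·9 + 8
9 = 1·8 + 1
8 = 8·1 + 0
The gcd is 1. Working backward:
1 = 9 − 8
1 = −17 + 2·9
1 = 2·43 − 5·17
So 17·(-5) ≡ 1 (mod 43), and -5 ≡ 38 (mod 43).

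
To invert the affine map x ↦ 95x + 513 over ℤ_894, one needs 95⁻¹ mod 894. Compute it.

527

gcd(894, 95) by repeated division:
894 = 9·95 + 39
95 = 2·39 + 17
39 = 2·17 + 5
17 = 3·5 + 2
5 = 2·2 + 1
2 = 2·1 + 0
Since gcd(95, 894) = 1, back-substitute to write 1 as a combination:
1 = 5 − 2·2
1 = −2·17 + 7·5
1 = 7·39 − 16·17
1 = −16·95 + 39·39
1 = 39·894 − 367·95
Hence 95⁻¹ ≡ -367 ≡ 527 (mod 894).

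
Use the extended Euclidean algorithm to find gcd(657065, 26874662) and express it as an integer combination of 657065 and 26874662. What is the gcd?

1

Euclidean algorithm:
26874662 = 40×657065 + 592062
657065 = 1×592062 + 65003
592062 = 9×65003 + 7035
65003 = 9×7035 + 1688
7035 = 4×1688 + 283
1688 = 5×283 + 273
283 = 1×273 + 10
273 = 27×10 + 3
10 = 3×3 + 1
3 = 3×1 + 0
gcd(657065, 26874662) = 1.
Working backward:
1 = 10 − 3·3
1 = −3·273 + 82·10
1 = 82·283 − 85·273
1 = −85·1688 + 507·283
1 = 507·7035 − 2113·1688
1 = −2113·65003 + 19524·7035
1 = 19524·592062 − 177829·65003
1 = −177829·657065 + 197353·592062
1 = 197353·26874662 − 8071949·657065
So 1 = (197353)·26874662 + (-8071949)·657065.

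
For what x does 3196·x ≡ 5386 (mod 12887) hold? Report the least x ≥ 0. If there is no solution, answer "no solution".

First find gcd(3196, 12887):
12887 = 4·3196 + 103
3196 = 31·103 + 3
103 = 34·3 + 1
3 = 3·1 + 0
gcd = 1, so a unique solution mod 12887 exists.
Back-substitute for the Bézout coefficients:
1 = 103 − 34·3
1 = −34·3196 + 1055·103
1 = 1055·12887 − 4254·3196
So 3196·(-4254) ≡ 1 (mod 12887), giving 3196⁻¹ ≡ 8633.
x ≡ 3196⁻¹·5386 ≡ 8633·5386 ≡ 1042 (mod 12887).

1042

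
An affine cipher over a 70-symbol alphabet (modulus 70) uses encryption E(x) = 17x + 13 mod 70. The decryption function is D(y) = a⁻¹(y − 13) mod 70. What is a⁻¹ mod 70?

33

gcd(70, 17) by repeated division:
70 = 4×17 + 2
17 = 8×2 + 1
2 = 2×1 + 0
The gcd is 1. Working backward:
1 = 17 − 8·2
1 = −8·70 + 33·17
So 17·33 ≡ 1 (mod 70).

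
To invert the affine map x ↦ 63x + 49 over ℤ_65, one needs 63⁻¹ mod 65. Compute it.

32

gcd(65, 63) by repeated division:
65 = 1*63 + 2
63 = 31*2 + 1
2 = 2*1 + 0
Since gcd(63, 65) = 1, back-substitute to write 1 as a combination:
1 = 63 − 31·2
1 = −31·65 + 32·63
So 63·32 ≡ 1 (mod 65).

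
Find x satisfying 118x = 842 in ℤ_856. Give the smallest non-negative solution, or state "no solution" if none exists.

First find gcd(118, 856):
856 = 7·118 + 30
118 = 3·30 + 28
30 = 1·28 + 2
28 = 14·2 + 0
gcd = 2 and 2 | 842, so solutions exist. Divide through by 2: 59x ≡ 421 (mod 428).
Now find 59⁻¹ mod 428:
428 = 7·59 + 15
59 = 3·15 + 14
15 = 1·14 + 1
14 = 14·1 + 0
Back-substitute:
1 = 15 − 14
1 = −59 + 4·15
1 = 4·428 − 29·59
So 59·(-29) ≡ 1 (mod 428), i.e. 59⁻¹ ≡ 399.
Then x ≡ 399·421 ≡ 203 (mod 428); the smallest non-negative solution is x = 203.

203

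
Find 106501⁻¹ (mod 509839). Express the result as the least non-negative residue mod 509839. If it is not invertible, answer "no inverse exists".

162381

Extended Euclidean algorithm:
509839 = 4·106501 + 83835
106501 = 1·83835 + 22666
83835 = 3·22666 + 15837
22666 = 1·15837 + 6829
15837 = 2·6829 + 2179
6829 = 3·2179 + 292
2179 = 7·292 + 135
292 = 2·135 + 22
135 = 6·22 + 3
22 = 7·3 + 1
3 = 3·1 + 0
Since gcd(106501, 509839) = 1, back-substitute to write 1 as a combination:
1 = 22 − 7·3
1 = −7·135 + 43·22
1 = 43·292 − 93·135
1 = −93·2179 + 694·292
1 = 694·6829 − 2175·2179
1 = −2175·15837 + 5044·6829
1 = 5044·22666 − 7219·15837
1 = −7219·83835 + 26701·22666
1 = 26701·106501 − 33920·83835
1 = −33920·509839 + 162381·106501
So 106501·162381 ≡ 1 (mod 509839).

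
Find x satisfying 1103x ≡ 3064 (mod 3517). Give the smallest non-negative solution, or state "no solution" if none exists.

First find gcd(1103, 3517):
3517 = 3·1103 + 208
1103 = 5·208 + 63
208 = 3·63 + 19
63 = 3·19 + 6
19 = 3·6 + 1
6 = 6·1 + 0
gcd = 1, so a unique solution mod 3517 exists.
Back-substitute for the Bézout coefficients:
1 = 19 − 3·6
1 = −3·63 + 10·19
1 = 10·208 − 33·63
1 = −33·1103 + 175·208
1 = 175·3517 − 558·1103
So 1103·(-558) ≡ 1 (mod 3517), giving 1103⁻¹ ≡ 2959.
x ≡ 1103⁻¹·3064 ≡ 2959·3064 ≡ 3067 (mod 3517).

3067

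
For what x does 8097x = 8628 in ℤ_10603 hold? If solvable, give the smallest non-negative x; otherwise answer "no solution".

First find gcd(8097, 10603):
10603 = 1×8097 + 2506
8097 = 3×2506 + 579
2506 = 4×579 + 190
579 = 3×190 + 9
190 = 21×9 + 1
9 = 9×1 + 0
gcd = 1, so a unique solution mod 10603 exists.
Back-substitute for the Bézout coefficients:
1 = 190 − 21·9
1 = −21·579 + 64·190
1 = 64·2506 − 277·579
1 = −277·8097 + 895·2506
1 = 895·10603 − 1172·8097
So 8097·(-1172) ≡ 1 (mod 10603), giving 8097⁻¹ ≡ 9431.
x ≡ 8097⁻¹·8628 ≡ 9431·8628 ≡ 3246 (mod 10603).

3246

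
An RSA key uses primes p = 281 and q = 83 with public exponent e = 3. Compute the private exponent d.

15307

φ(n) = (p−1)(q−1) = 280·82 = 22960.
Need d with 3·d ≡ 1 (mod 22960). Apply the extended Euclidean algorithm:
22960 = 7653*3 + 1
3 = 3*1 + 0
Back-substitute:
1 = 22960 − 7653·3
So 3·(-7653) ≡ 1 (mod 22960), hence d ≡ -7653 ≡ 15307 (mod 22960).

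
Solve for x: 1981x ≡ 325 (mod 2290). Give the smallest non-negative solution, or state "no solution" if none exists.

First find gcd(1981, 2290):
2290 = 1·1981 + 309
1981 = 6·309 + 127
309 = 2·127 + 55
127 = 2·55 + 17
55 = 3·17 + 4
17 = 4·4 + 1
4 = 4·1 + 0
gcd = 1, so a unique solution mod 2290 exists.
Back-substitute for the Bézout coefficients:
1 = 17 − 4·4
1 = −4·55 + 13·17
1 = 13·127 − 30·55
1 = −30·309 + 73·127
1 = 73·1981 − 468·309
1 = −468·2290 + 541·1981
So 1981·(541) ≡ 1 (mod 2290), giving 1981⁻¹ ≡ 541.
x ≡ 1981⁻¹·325 ≡ 541·325 ≡ 1785 (mod 2290).

1785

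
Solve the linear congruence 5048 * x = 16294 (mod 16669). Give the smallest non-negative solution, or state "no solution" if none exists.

274

First find gcd(5048, 16669):
16669 = 3×5048 + 1525
5048 = 3×1525 + 473
1525 = 3×473 + 106
473 = 4×106 + 49
106 = 2×49 + 8
49 = 6×8 + 1
8 = 8×1 + 0
gcd = 1, so a unique solution mod 16669 exists.
Back-substitute for the Bézout coefficients:
1 = 49 − 6·8
1 = −6·106 + 13·49
1 = 13·473 − 58·106
1 = −58·1525 + 187·473
1 = 187·5048 − 619·1525
1 = −619·16669 + 2044·5048
So 5048·(2044) ≡ 1 (mod 16669), giving 5048⁻¹ ≡ 2044.
x ≡ 5048⁻¹·16294 ≡ 2044·16294 ≡ 274 (mod 16669).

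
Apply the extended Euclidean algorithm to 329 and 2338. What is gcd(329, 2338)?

Apply Euclid's algorithm to 2338 and 329:
2338 = 7×329 + 35
329 = 9×35 + 14
35 = 2×14 + 7
14 = 2×7 + 0
gcd(329, 2338) = 7.
Express as a combination:
7 = 35 − 2·14
7 = −2·329 + 19·35
7 = 19·2338 − 135·329
So 7 = (19)·2338 + (-135)·329.

7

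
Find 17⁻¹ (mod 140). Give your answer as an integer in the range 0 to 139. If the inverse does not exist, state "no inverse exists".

Extended Euclidean algorithm:
140 = 8*17 + 4
17 = 4*4 + 1
4 = 4*1 + 0
The gcd is 1. Working backward:
1 = 17 − 4·4
1 = −4·140 + 33·17
So 17·33 ≡ 1 (mod 140).

33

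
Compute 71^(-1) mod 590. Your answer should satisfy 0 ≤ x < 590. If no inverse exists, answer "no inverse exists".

Extended Euclidean algorithm:
590 = 8×71 + 22
71 = 3×22 + 5
22 = 4×5 + 2
5 = 2×2 + 1
2 = 2×1 + 0
The gcd is 1. Working backward:
1 = 5 − 2·2
1 = −2·22 + 9·5
1 = 9·71 − 29·22
1 = −29·590 + 241·71
So 71·241 ≡ 1 (mod 590).

241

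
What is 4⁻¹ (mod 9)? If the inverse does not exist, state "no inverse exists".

Apply the Euclidean algorithm to 9 and 4:
9 = 2·4 + 1
4 = 4·1 + 0
gcd = 1, so the inverse exists. Back-substitute:
1 = 9 − 2·4
So 4·(-2) ≡ 1 (mod 9), and -2 ≡ 7 (mod 9).

7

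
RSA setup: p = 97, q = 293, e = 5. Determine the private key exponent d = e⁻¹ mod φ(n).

φ(n) = (p−1)(q−1) = 96·292 = 28032.
Need d with 5·d ≡ 1 (mod 28032). Apply the extended Euclidean algorithm:
28032 = 5606×5 + 2
5 = 2×2 + 1
2 = 2×1 + 0
Back-substitute:
1 = 5 − 2·2
1 = −2·28032 + 11213·5
So 5·11213 ≡ 1 (mod 28032), hence d = 11213.

11213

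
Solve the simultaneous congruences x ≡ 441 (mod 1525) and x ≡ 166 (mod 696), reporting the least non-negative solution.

Write x = 441 + 1525·k. Then 1525·k ≡ 166 − 441 ≡ 421 (mod 696).
Need 1525⁻¹ mod 696. Extended Euclid on (696, 133):
696 = 5*133 + 31
133 = 4*31 + 9
31 = 3*9 + 4
9 = 2*4 + 1
4 = 4*1 + 0
Back-substitute:
1 = 9 − 2·4
1 = −2·31 + 7·9
1 = 7·133 − 30·31
1 = −30·696 + 157·133
1525⁻¹ ≡ 157 (mod 696), so k ≡ 157·421 ≡ 673 (mod 696).
x = 441 + 1525·673 = 1026766.

1026766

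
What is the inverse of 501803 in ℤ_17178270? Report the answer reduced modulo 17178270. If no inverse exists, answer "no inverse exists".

14655017

Extended Euclidean algorithm:
17178270 = 34*501803 + 116968
501803 = 4*116968 + 33931
116968 = 3*33931 + 15175
33931 = 2*15175 + 3581
15175 = 4*3581 + 851
3581 = 4*851 + 177
851 = 4*177 + 143
177 = 1*143 + 34
143 = 4*34 + 7
34 = 4*7 + 6
7 = 1*6 + 1
6 = 6*1 + 0
gcd = 1, so the inverse exists. Back-substitute:
1 = 7 − 6
1 = −34 + 5·7
1 = 5·143 − 21·34
1 = −21·177 + 26·143
1 = 26·851 − 125·177
1 = −125·3581 + 526·851
1 = 526·15175 − 2229·3581
1 = −2229·33931 + 4984·15175
1 = 4984·116968 − 17181·33931
1 = −17181·501803 + 73708·116968
1 = 73708·17178270 − 2523253·501803
Hence 501803⁻¹ ≡ -2523253 ≡ 14655017 (mod 17178270).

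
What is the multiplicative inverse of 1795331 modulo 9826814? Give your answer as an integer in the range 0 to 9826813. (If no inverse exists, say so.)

Run Euclid on (9826814, 1795331):
9826814 = 5·1795331 + 850159
1795331 = 2·850159 + 95013
850159 = 8·95013 + 90055
95013 = 1·90055 + 4958
90055 = 18·4958 + 811
4958 = 6·811 + 92
811 = 8·92 + 75
92 = 1·75 + 17
75 = 4·17 + 7
17 = 2·7 + 3
7 = 2·3 + 1
3 = 3·1 + 0
The gcd is 1. Working backward:
1 = 7 − 2·3
1 = −2·17 + 5·7
1 = 5·75 − 22·17
1 = −22·92 + 27·75
1 = 27·811 − 238·92
1 = −238·4958 + 1455·811
1 = 1455·90055 − 26428·4958
1 = −26428·95013 + 27883·90055
1 = 27883·850159 − 249492·95013
1 = −249492·1795331 + 526867·850159
1 = 526867·9826814 − 2883827·1795331
So 1795331·(-2883827) ≡ 1 (mod 9826814), and -2883827 ≡ 6942987 (mod 9826814).

6942987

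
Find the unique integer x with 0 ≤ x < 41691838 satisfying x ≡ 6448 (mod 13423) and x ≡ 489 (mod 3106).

2972931

Write x = 6448 + 13423·k. Then 13423·k ≡ 489 − 6448 ≡ 253 (mod 3106).
Need 13423⁻¹ mod 3106. Extended Euclid on (3106, 999):
3106 = 3×999 + 109
999 = 9×109 + 18
109 = 6×18 + 1
18 = 18×1 + 0
Back-substitute:
1 = 109 − 6·18
1 = −6·999 + 55·109
1 = 55·3106 − 171·999
13423⁻¹ ≡ 2935 (mod 3106), so k ≡ 2935·253 ≡ 221 (mod 3106).
x = 6448 + 13423·221 = 2972931.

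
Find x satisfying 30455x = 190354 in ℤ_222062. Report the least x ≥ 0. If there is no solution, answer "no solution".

212356

First find gcd(30455, 222062):
222062 = 7*30455 + 8877
30455 = 3*8877 + 3824
8877 = 2*3824 + 1229
3824 = 3*1229 + 137
1229 = 8*137 + 133
137 = 1*133 + 4
133 = 33*4 + 1
4 = 4*1 + 0
gcd = 1, so a unique solution mod 222062 exists.
Back-substitute for the Bézout coefficients:
1 = 133 − 33·4
1 = −33·137 + 34·133
1 = 34·1229 − 305·137
1 = −305·3824 + 949·1229
1 = 949·8877 − 2203·3824
1 = −2203·30455 + 7558·8877
1 = 7558·222062 − 55109·30455
So 30455·(-55109) ≡ 1 (mod 222062), giving 30455⁻¹ ≡ 166953.
x ≡ 30455⁻¹·190354 ≡ 166953·190354 ≡ 212356 (mod 222062).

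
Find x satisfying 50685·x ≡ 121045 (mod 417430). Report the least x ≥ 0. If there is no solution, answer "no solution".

20773

First find gcd(50685, 417430):
417430 = 8*50685 + 11950
50685 = 4*11950 + 2885
11950 = 4*2885 + 410
2885 = 7*410 + 15
410 = 27*15 + 5
15 = 3*5 + 0
gcd = 5 and 5 | 121045, so solutions exist. Divide through by 5: 10137x ≡ 24209 (mod 83486).
Now find 10137⁻¹ mod 83486:
83486 = 8×10137 + 2390
10137 = 4×2390 + 577
2390 = 4×577 + 82
577 = 7×82 + 3
82 = 27×3 + 1
3 = 3×1 + 0
Back-substitute:
1 = 82 − 27·3
1 = −27·577 + 190·82
1 = 190·2390 − 787·577
1 = −787·10137 + 3338·2390
1 = 3338·83486 − 27491·10137
So 10137·(-27491) ≡ 1 (mod 83486), i.e. 10137⁻¹ ≡ 55995.
Then x ≡ 55995·24209 ≡ 20773 (mod 83486); the smallest non-negative solution is x = 20773.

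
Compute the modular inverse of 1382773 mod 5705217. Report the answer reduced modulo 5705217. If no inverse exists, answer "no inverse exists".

no inverse exists

Compute gcd(1382773, 5705217):
5705217 = 4·1382773 + 174125
1382773 = 7·174125 + 163898
174125 = 1·163898 + 10227
163898 = 16·10227 + 266
10227 = 38·266 + 119
266 = 2·119 + 28
119 = 4·28 + 7
28 = 4·7 + 0
gcd(1382773, 5705217) = 7 ≠ 1, so 1382773 has no multiplicative inverse modulo 5705217.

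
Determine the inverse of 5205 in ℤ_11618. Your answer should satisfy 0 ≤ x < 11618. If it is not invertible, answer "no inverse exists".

Extended Euclidean algorithm:
11618 = 2*5205 + 1208
5205 = 4*1208 + 373
1208 = 3*373 + 89
373 = 4*89 + 17
89 = 5*17 + 4
17 = 4*4 + 1
4 = 4*1 + 0
gcd = 1, so the inverse exists. Back-substitute:
1 = 17 − 4·4
1 = −4·89 + 21·17
1 = 21·373 − 88·89
1 = −88·1208 + 285·373
1 = 285·5205 − 1228·1208
1 = −1228·11618 + 2741·5205
So 5205·2741 ≡ 1 (mod 11618).

2741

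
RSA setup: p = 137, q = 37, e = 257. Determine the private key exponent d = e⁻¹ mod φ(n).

1505

φ(n) = (p−1)(q−1) = 136·36 = 4896.
Need d with 257·d ≡ 1 (mod 4896). Apply the extended Euclidean algorithm:
4896 = 19·257 + 13
257 = 19·13 + 10
13 = 1·10 + 3
10 = 3·3 + 1
3 = 3·1 + 0
Back-substitute:
1 = 10 − 3·3
1 = −3·13 + 4·10
1 = 4·257 − 79·13
1 = −79·4896 + 1505·257
So 257·1505 ≡ 1 (mod 4896), hence d = 1505.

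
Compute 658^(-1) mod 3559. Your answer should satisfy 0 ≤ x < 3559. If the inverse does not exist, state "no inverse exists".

2699

Apply the Euclidean algorithm to 3559 and 658:
3559 = 5×658 + 269
658 = 2×269 + 120
269 = 2×120 + 29
120 = 4×29 + 4
29 = 7×4 + 1
4 = 4×1 + 0
The gcd is 1. Working backward:
1 = 29 − 7·4
1 = −7·120 + 29·29
1 = 29·269 − 65·120
1 = −65·658 + 159·269
1 = 159·3559 − 860·658
Thus 658·(-860) ≡ 1 (mod 3559); reducing, -860 mod 3559 = 2699.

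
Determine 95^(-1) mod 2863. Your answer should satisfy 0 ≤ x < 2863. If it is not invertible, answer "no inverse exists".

2200

gcd(2863, 95) by repeated division:
2863 = 30×95 + 13
95 = 7×13 + 4
13 = 3×4 + 1
4 = 4×1 + 0
Since gcd(95, 2863) = 1, back-substitute to write 1 as a combination:
1 = 13 − 3·4
1 = −3·95 + 22·13
1 = 22·2863 − 663·95
Thus 95·(-663) ≡ 1 (mod 2863); reducing, -663 mod 2863 = 2200.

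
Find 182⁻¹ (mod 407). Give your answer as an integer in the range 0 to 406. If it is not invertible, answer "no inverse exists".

123

Extended Euclidean algorithm:
407 = 2×182 + 43
182 = 4×43 + 10
43 = 4×10 + 3
10 = 3×3 + 1
3 = 3×1 + 0
Since gcd(182, 407) = 1, back-substitute to write 1 as a combination:
1 = 10 − 3·3
1 = −3·43 + 13·10
1 = 13·182 − 55·43
1 = −55·407 + 123·182
So 182·123 ≡ 1 (mod 407).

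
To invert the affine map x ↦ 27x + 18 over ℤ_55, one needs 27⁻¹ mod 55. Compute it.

Run Euclid on (55, 27):
55 = 2*27 + 1
27 = 27*1 + 0
gcd = 1, so the inverse exists. Back-substitute:
1 = 55 − 2·27
Hence 27⁻¹ ≡ -2 ≡ 53 (mod 55).

53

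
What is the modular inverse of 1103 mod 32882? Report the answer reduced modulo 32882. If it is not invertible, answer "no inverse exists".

Extended Euclidean algorithm:
32882 = 29×1103 + 895
1103 = 1×895 + 208
895 = 4×208 + 63
208 = 3×63 + 19
63 = 3×19 + 6
19 = 3×6 + 1
6 = 6×1 + 0
The gcd is 1. Working backward:
1 = 19 − 3·6
1 = −3·63 + 10·19
1 = 10·208 − 33·63
1 = −33·895 + 142·208
1 = 142·1103 − 175·895
1 = −175·32882 + 5217·1103
So 1103·5217 ≡ 1 (mod 32882).

5217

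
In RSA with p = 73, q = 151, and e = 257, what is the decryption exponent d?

φ(n) = (p−1)(q−1) = 72·150 = 10800.
Need d with 257·d ≡ 1 (mod 10800). Apply the extended Euclidean algorithm:
10800 = 42·257 + 6
257 = 42·6 + 5
6 = 1·5 + 1
5 = 5·1 + 0
Back-substitute:
1 = 6 − 5
1 = −257 + 43·6
1 = 43·10800 − 1807·257
So 257·(-1807) ≡ 1 (mod 10800), hence d ≡ -1807 ≡ 8993 (mod 10800).

8993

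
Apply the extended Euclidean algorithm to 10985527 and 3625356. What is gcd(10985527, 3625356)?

Euclidean algorithm:
10985527 = 3*3625356 + 109459
3625356 = 33*109459 + 13209
109459 = 8*13209 + 3787
13209 = 3*3787 + 1848
3787 = 2*1848 + 91
1848 = 20*91 + 28
91 = 3*28 + 7
28 = 4*7 + 0
gcd(10985527, 3625356) = 7.
Express as a combination:
7 = 91 − 3·28
7 = −3·1848 + 61·91
7 = 61·3787 − 125·1848
7 = −125·13209 + 436·3787
7 = 436·109459 − 3613·13209
7 = −3613·3625356 + 119665·109459
7 = 119665·10985527 − 362608·3625356
So 7 = (119665)·10985527 + (-362608)·3625356.

7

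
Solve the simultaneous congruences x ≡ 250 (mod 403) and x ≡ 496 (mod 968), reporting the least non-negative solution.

Write x = 250 + 403·k. Then 403·k ≡ 496 − 250 ≡ 246 (mod 968).
Need 403⁻¹ mod 968. Extended Euclid on (968, 403):
968 = 2×403 + 162
403 = 2×162 + 79
162 = 2×79 + 4
79 = 19×4 + 3
4 = 1×3 + 1
3 = 3×1 + 0
Back-substitute:
1 = 4 − 3
1 = −79 + 20·4
1 = 20·162 − 41·79
1 = −41·403 + 102·162
1 = 102·968 − 245·403
403⁻¹ ≡ 723 (mod 968), so k ≡ 723·246 ≡ 714 (mod 968).
x = 250 + 403·714 = 287992.

287992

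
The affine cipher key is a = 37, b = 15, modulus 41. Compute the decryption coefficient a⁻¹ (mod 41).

10

Extended Euclidean algorithm:
41 = 1·37 + 4
37 = 9·4 + 1
4 = 4·1 + 0
The gcd is 1. Working backward:
1 = 37 − 9·4
1 = −9·41 + 10·37
So 37·10 ≡ 1 (mod 41).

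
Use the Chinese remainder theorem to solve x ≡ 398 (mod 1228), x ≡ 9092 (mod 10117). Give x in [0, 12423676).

3185830

Write x = 398 + 1228·k. Then 1228·k ≡ 9092 − 398 ≡ 8694 (mod 10117).
Need 1228⁻¹ mod 10117. Extended Euclid on (10117, 1228):
10117 = 8×1228 + 293
1228 = 4×293 + 56
293 = 5×56 + 13
56 = 4×13 + 4
13 = 3×4 + 1
4 = 4×1 + 0
Back-substitute:
1 = 13 − 3·4
1 = −3·56 + 13·13
1 = 13·293 − 68·56
1 = −68·1228 + 285·293
1 = 285·10117 − 2348·1228
1228⁻¹ ≡ 7769 (mod 10117), so k ≡ 7769·8694 ≡ 2594 (mod 10117).
x = 398 + 1228·2594 = 3185830.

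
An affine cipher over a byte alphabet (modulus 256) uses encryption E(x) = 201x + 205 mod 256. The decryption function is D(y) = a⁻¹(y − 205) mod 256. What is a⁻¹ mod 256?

121

Extended Euclidean algorithm:
256 = 1·201 + 55
201 = 3·55 + 36
55 = 1·36 + 19
36 = 1·19 + 17
19 = 1·17 + 2
17 = 8·2 + 1
2 = 2·1 + 0
Since gcd(201, 256) = 1, back-substitute to write 1 as a combination:
1 = 17 − 8·2
1 = −8·19 + 9·17
1 = 9·36 − 17·19
1 = −17·55 + 26·36
1 = 26·201 − 95·55
1 = −95·256 + 121·201
So 201·121 ≡ 1 (mod 256).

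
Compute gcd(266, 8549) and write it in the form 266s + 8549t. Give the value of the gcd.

1

Euclidean algorithm:
8549 = 32×266 + 37
266 = 7×37 + 7
37 = 5×7 + 2
7 = 3×2 + 1
2 = 2×1 + 0
gcd(266, 8549) = 1.
Back-substituting:
1 = 7 − 3·2
1 = −3·37 + 16·7
1 = 16·266 − 115·37
1 = −115·8549 + 3696·266
So 1 = (-115)·8549 + (3696)·266.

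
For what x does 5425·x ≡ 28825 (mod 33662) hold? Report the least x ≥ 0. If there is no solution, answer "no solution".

First find gcd(5425, 33662):
33662 = 6*5425 + 1112
5425 = 4*1112 + 977
1112 = 1*977 + 135
977 = 7*135 + 32
135 = 4*32 + 7
32 = 4*7 + 4
7 = 1*4 + 3
4 = 1*3 + 1
3 = 3*1 + 0
gcd = 1, so a unique solution mod 33662 exists.
Back-substitute for the Bézout coefficients:
1 = 4 − 3
1 = −7 + 2·4
1 = 2·32 − 9·7
1 = −9·135 + 38·32
1 = 38·977 − 275·135
1 = −275·1112 + 313·977
1 = 313·5425 − 1527·1112
1 = −1527·33662 + 9475·5425
So 5425·(9475) ≡ 1 (mod 33662), giving 5425⁻¹ ≡ 9475.
x ≡ 5425⁻¹·28825 ≡ 9475·28825 ≡ 17069 (mod 33662).

17069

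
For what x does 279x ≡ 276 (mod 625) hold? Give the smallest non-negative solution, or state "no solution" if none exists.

First find gcd(279, 625):
625 = 2*279 + 67
279 = 4*67 + 11
67 = 6*11 + 1
11 = 11*1 + 0
gcd = 1, so a unique solution mod 625 exists.
Back-substitute for the Bézout coefficients:
1 = 67 − 6·11
1 = −6·279 + 25·67
1 = 25·625 − 56·279
So 279·(-56) ≡ 1 (mod 625), giving 279⁻¹ ≡ 569.
x ≡ 279⁻¹·276 ≡ 569·276 ≡ 169 (mod 625).

169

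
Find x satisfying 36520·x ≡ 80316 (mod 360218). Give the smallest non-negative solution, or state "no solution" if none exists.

First find gcd(36520, 360218):
360218 = 9·36520 + 31538
36520 = 1·31538 + 4982
31538 = 6·4982 + 1646
4982 = 3·1646 + 44
1646 = 37·44 + 18
44 = 2·18 + 8
18 = 2·8 + 2
8 = 4·2 + 0
gcd = 2 and 2 | 80316, so solutions exist. Divide through by 2: 18260x ≡ 40158 (mod 180109).
Now find 18260⁻¹ mod 180109:
180109 = 9*18260 + 15769
18260 = 1*15769 + 2491
15769 = 6*2491 + 823
2491 = 3*823 + 22
823 = 37*22 + 9
22 = 2*9 + 4
9 = 2*4 + 1
4 = 4*1 + 0
Back-substitute:
1 = 9 − 2·4
1 = −2·22 + 5·9
1 = 5·823 − 187·22
1 = −187·2491 + 566·823
1 = 566·15769 − 3583·2491
1 = −3583·18260 + 4149·15769
1 = 4149·180109 − 40924·18260
So 18260·(-40924) ≡ 1 (mod 180109), i.e. 18260⁻¹ ≡ 139185.
Then x ≡ 139185·40158 ≡ 68633 (mod 180109); the smallest non-negative solution is x = 68633.

68633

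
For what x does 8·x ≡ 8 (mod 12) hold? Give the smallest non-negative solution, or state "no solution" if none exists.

1

First find gcd(8, 12):
12 = 1*8 + 4
8 = 2*4 + 0
gcd = 4 and 4 | 8, so solutions exist. Divide through by 4: 2x ≡ 2 (mod 3).
Now find 2⁻¹ mod 3:
3 = 1·2 + 1
2 = 2·1 + 0
Back-substitute:
1 = 3 − 2
So 2·(-1) ≡ 1 (mod 3), i.e. 2⁻¹ ≡ 2.
Then x ≡ 2·2 ≡ 1 (mod 3); the smallest non-negative solution is x = 1.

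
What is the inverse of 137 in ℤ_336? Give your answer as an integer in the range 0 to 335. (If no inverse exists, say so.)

Apply the Euclidean algorithm to 336 and 137:
336 = 2*137 + 62
137 = 2*62 + 13
62 = 4*13 + 10
13 = 1*10 + 3
10 = 3*3 + 1
3 = 3*1 + 0
gcd = 1, so the inverse exists. Back-substitute:
1 = 10 − 3·3
1 = −3·13 + 4·10
1 = 4·62 − 19·13
1 = −19·137 + 42·62
1 = 42·336 − 103·137
Hence 137⁻¹ ≡ -103 ≡ 233 (mod 336).

233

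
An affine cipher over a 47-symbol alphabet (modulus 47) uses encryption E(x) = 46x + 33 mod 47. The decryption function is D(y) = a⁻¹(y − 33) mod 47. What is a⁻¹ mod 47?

Apply the Euclidean algorithm to 47 and 46:
47 = 1·46 + 1
46 = 46·1 + 0
Since gcd(46, 47) = 1, back-substitute to write 1 as a combination:
1 = 47 − 46
Thus 46·(-1) ≡ 1 (mod 47); reducing, -1 mod 47 = 46.

46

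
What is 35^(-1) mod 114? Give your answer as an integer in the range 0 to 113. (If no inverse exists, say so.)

Run Euclid on (114, 35):
114 = 3*35 + 9
35 = 3*9 + 8
9 = 1*8 + 1
8 = 8*1 + 0
Since gcd(35, 114) = 1, back-substitute to write 1 as a combination:
1 = 9 − 8
1 = −35 + 4·9
1 = 4·114 − 13·35
So 35·(-13) ≡ 1 (mod 114), and -13 ≡ 101 (mod 114).

101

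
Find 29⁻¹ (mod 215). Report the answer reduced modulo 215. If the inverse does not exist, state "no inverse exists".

Run Euclid on (215, 29):
215 = 7*29 + 12
29 = 2*12 + 5
12 = 2*5 + 2
5 = 2*2 + 1
2 = 2*1 + 0
gcd = 1, so the inverse exists. Back-substitute:
1 = 5 − 2·2
1 = −2·12 + 5·5
1 = 5·29 − 12·12
1 = −12·215 + 89·29
So 29·89 ≡ 1 (mod 215).

89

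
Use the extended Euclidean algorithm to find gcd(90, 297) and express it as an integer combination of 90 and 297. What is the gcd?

Apply Euclid's algorithm to 297 and 90:
297 = 3·90 + 27
90 = 3·27 + 9
27 = 3·9 + 0
gcd(90, 297) = 9.
Express as a combination:
9 = 90 − 3·27
9 = −3·297 + 10·90
So 9 = (-3)·297 + (10)·90.

9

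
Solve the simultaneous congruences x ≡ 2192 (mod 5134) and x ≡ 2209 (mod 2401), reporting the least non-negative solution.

Write x = 2192 + 5134·k. Then 5134·k ≡ 2209 − 2192 ≡ 17 (mod 2401).
Need 5134⁻¹ mod 2401. Extended Euclid on (2401, 332):
2401 = 7*332 + 77
332 = 4*77 + 24
77 = 3*24 + 5
24 = 4*5 + 4
5 = 1*4 + 1
4 = 4*1 + 0
Back-substitute:
1 = 5 − 4
1 = −24 + 5·5
1 = 5·77 − 16·24
1 = −16·332 + 69·77
1 = 69·2401 − 499·332
5134⁻¹ ≡ 1902 (mod 2401), so k ≡ 1902·17 ≡ 1121 (mod 2401).
x = 2192 + 5134·1121 = 5757406.

5757406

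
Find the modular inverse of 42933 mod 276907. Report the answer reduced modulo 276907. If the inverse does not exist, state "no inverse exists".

Extended Euclidean algorithm:
276907 = 6·42933 + 19309
42933 = 2·19309 + 4315
19309 = 4·4315 + 2049
4315 = 2·2049 + 217
2049 = 9·217 + 96
217 = 2·96 + 25
96 = 3·25 + 21
25 = 1·21 + 4
21 = 5·4 + 1
4 = 4·1 + 0
The gcd is 1. Working backward:
1 = 21 − 5·4
1 = −5·25 + 6·21
1 = 6·96 − 23·25
1 = −23·217 + 52·96
1 = 52·2049 − 491·217
1 = −491·4315 + 1034·2049
1 = 1034·19309 − 4627·4315
1 = −4627·42933 + 10288·19309
1 = 10288·276907 − 66355·42933
So 42933·(-66355) ≡ 1 (mod 276907), and -66355 ≡ 210552 (mod 276907).

210552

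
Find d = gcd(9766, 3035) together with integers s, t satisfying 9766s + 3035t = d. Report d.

1

Apply Euclid's algorithm to 9766 and 3035:
9766 = 3*3035 + 661
3035 = 4*661 + 391
661 = 1*391 + 270
391 = 1*270 + 121
270 = 2*121 + 28
121 = 4*28 + 9
28 = 3*9 + 1
9 = 9*1 + 0
gcd(9766, 3035) = 1.
Back-substituting:
1 = 28 − 3·9
1 = −3·121 + 13·28
1 = 13·270 − 29·121
1 = −29·391 + 42·270
1 = 42·661 − 71·391
1 = −71·3035 + 326·661
1 = 326·9766 − 1049·3035
So 1 = (326)·9766 + (-1049)·3035.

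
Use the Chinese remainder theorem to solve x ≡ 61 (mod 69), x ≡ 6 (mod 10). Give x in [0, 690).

406

Write x = 61 + 69·k. Then 69·k ≡ 6 − 61 ≡ 5 (mod 10).
Need 69⁻¹ mod 10. Extended Euclid on (10, 9):
10 = 1×9 + 1
9 = 9×1 + 0
Back-substitute:
1 = 10 − 9
69⁻¹ ≡ 9 (mod 10), so k ≡ 9·5 ≡ 5 (mod 10).
x = 61 + 69·5 = 406.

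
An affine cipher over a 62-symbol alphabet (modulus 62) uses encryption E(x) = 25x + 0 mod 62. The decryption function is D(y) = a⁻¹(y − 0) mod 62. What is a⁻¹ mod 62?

Extended Euclidean algorithm:
62 = 2·25 + 12
25 = 2·12 + 1
12 = 12·1 + 0
The gcd is 1. Working backward:
1 = 25 − 2·12
1 = −2·62 + 5·25
So 25·5 ≡ 1 (mod 62).

5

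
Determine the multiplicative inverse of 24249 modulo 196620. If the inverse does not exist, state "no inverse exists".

Compute gcd(24249, 196620):
196620 = 8×24249 + 2628
24249 = 9×2628 + 597
2628 = 4×597 + 240
597 = 2×240 + 117
240 = 2×117 + 6
117 = 19×6 + 3
6 = 2×3 + 0
Since gcd = 3 > 1, 24249 is not a unit mod 196620.

no inverse exists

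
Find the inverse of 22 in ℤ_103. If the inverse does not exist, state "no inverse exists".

89

Run Euclid on (103, 22):
103 = 4·22 + 15
22 = 1·15 + 7
15 = 2·7 + 1
7 = 7·1 + 0
Since gcd(22, 103) = 1, back-substitute to write 1 as a combination:
1 = 15 − 2·7
1 = −2·22 + 3·15
1 = 3·103 − 14·22
So 22·(-14) ≡ 1 (mod 103), and -14 ≡ 89 (mod 103).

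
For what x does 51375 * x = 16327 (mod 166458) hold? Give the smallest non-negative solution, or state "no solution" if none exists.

no solution

gcd(51375, 166458):
166458 = 3×51375 + 12333
51375 = 4×12333 + 2043
12333 = 6×2043 + 75
2043 = 27×75 + 18
75 = 4×18 + 3
18 = 6×3 + 0
gcd = 3, but 3 ∤ 16327, so the congruence has no solution.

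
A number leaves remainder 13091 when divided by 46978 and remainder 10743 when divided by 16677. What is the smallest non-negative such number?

Write x = 13091 + 46978·k. Then 46978·k ≡ 10743 − 13091 ≡ 14329 (mod 16677).
Need 46978⁻¹ mod 16677. Extended Euclid on (16677, 13624):
16677 = 1×13624 + 3053
13624 = 4×3053 + 1412
3053 = 2×1412 + 229
1412 = 6×229 + 38
229 = 6×38 + 1
38 = 38×1 + 0
Back-substitute:
1 = 229 − 6·38
1 = −6·1412 + 37·229
1 = 37·3053 − 80·1412
1 = −80·13624 + 357·3053
1 = 357·16677 − 437·13624
46978⁻¹ ≡ 16240 (mod 16677), so k ≡ 16240·14329 ≡ 8779 (mod 16677).
x = 13091 + 46978·8779 = 412432953.

412432953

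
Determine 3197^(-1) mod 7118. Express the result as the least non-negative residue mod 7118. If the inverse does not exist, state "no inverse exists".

gcd(7118, 3197) by repeated division:
7118 = 2×3197 + 724
3197 = 4×724 + 301
724 = 2×301 + 122
301 = 2×122 + 57
122 = 2×57 + 8
57 = 7×8 + 1
8 = 8×1 + 0
Since gcd(3197, 7118) = 1, back-substitute to write 1 as a combination:
1 = 57 − 7·8
1 = −7·122 + 15·57
1 = 15·301 − 37·122
1 = −37·724 + 89·301
1 = 89·3197 − 393·724
1 = −393·7118 + 875·3197
So 3197·875 ≡ 1 (mod 7118).

875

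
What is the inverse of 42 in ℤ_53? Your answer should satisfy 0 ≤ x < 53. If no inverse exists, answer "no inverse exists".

gcd(53, 42) by repeated division:
53 = 1×42 + 11
42 = 3×11 + 9
11 = 1×9 + 2
9 = 4×2 + 1
2 = 2×1 + 0
The gcd is 1. Working backward:
1 = 9 − 4·2
1 = −4·11 + 5·9
1 = 5·42 − 19·11
1 = −19·53 + 24·42
So 42·24 ≡ 1 (mod 53).

24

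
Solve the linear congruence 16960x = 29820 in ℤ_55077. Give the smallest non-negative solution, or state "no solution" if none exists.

9939

First find gcd(16960, 55077):
55077 = 3×16960 + 4197
16960 = 4×4197 + 172
4197 = 24×172 + 69
172 = 2×69 + 34
69 = 2×34 + 1
34 = 34×1 + 0
gcd = 1, so a unique solution mod 55077 exists.
Back-substitute for the Bézout coefficients:
1 = 69 − 2·34
1 = −2·172 + 5·69
1 = 5·4197 − 122·172
1 = −122·16960 + 493·4197
1 = 493·55077 − 1601·16960
So 16960·(-1601) ≡ 1 (mod 55077), giving 16960⁻¹ ≡ 53476.
x ≡ 16960⁻¹·29820 ≡ 53476·29820 ≡ 9939 (mod 55077).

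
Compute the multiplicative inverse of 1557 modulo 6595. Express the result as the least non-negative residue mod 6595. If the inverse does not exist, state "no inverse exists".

593

Run Euclid on (6595, 1557):
6595 = 4*1557 + 367
1557 = 4*367 + 89
367 = 4*89 + 11
89 = 8*11 + 1
11 = 11*1 + 0
The gcd is 1. Working backward:
1 = 89 − 8·11
1 = −8·367 + 33·89
1 = 33·1557 − 140·367
1 = −140·6595 + 593·1557
So 1557·593 ≡ 1 (mod 6595).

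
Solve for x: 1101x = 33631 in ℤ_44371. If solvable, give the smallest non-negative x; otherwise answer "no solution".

22478

First find gcd(1101, 44371):
44371 = 40×1101 + 331
1101 = 3×331 + 108
331 = 3×108 + 7
108 = 15×7 + 3
7 = 2×3 + 1
3 = 3×1 + 0
gcd = 1, so a unique solution mod 44371 exists.
Back-substitute for the Bézout coefficients:
1 = 7 − 2·3
1 = −2·108 + 31·7
1 = 31·331 − 95·108
1 = −95·1101 + 316·331
1 = 316·44371 − 12735·1101
So 1101·(-12735) ≡ 1 (mod 44371), giving 1101⁻¹ ≡ 31636.
x ≡ 1101⁻¹·33631 ≡ 31636·33631 ≡ 22478 (mod 44371).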